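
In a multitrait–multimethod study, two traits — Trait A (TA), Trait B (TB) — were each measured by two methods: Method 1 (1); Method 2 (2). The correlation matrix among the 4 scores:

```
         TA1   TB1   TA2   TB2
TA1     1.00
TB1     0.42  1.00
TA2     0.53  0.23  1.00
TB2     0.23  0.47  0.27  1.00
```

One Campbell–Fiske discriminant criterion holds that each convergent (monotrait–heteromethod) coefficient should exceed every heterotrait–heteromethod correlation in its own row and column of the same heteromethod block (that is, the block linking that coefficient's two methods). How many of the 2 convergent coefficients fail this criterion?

Each convergent coefficient versus the relevant comparison correlations:
TA (methods 1·2): 0.53 vs {0.23, 0.23} → pass.
TB (methods 1·2): 0.47 vs {0.23, 0.23} → pass.
0 of 2 fail.

0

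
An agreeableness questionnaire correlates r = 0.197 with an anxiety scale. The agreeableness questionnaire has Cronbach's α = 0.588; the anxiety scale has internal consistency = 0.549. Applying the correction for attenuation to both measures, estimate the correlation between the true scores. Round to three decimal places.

0.347

r_true = r_obs / √(r_xx · r_yy) = 0.197 / √(0.588 × 0.549) = 0.197 / √0.322812 = 0.197 / 0.5682 ≈ 0.347.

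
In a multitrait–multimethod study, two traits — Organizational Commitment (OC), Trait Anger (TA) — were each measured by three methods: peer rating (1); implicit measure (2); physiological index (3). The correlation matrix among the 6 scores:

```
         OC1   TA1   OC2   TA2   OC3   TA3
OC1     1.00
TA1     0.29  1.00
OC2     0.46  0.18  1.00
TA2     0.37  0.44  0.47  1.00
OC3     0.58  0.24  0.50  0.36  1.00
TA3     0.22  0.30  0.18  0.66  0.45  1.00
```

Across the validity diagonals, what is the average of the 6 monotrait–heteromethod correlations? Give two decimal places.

Convergent values: 0.46, 0.58, 0.50, 0.44, 0.30, 0.66; mean = 2.94/6 = 0.49.

0.49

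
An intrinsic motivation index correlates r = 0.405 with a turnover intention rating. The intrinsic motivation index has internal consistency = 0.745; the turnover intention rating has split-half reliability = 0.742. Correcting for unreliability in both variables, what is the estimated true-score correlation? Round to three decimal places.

r_true = r_obs / √(r_xx · r_yy) = 0.405 / √(0.745 × 0.742) = 0.405 / √0.552790 = 0.405 / 0.7435 ≈ 0.545.

0.545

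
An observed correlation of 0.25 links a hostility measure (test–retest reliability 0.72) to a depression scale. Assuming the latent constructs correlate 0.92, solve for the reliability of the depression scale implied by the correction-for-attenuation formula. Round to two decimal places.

r_true = r_obs / √(r_xx · r_yy) ⇒ 0.92 = 0.25 / √(0.72 · r_yy).
√(0.72 · r_yy) = 0.25 / 0.92 = 0.2717; 0.72 · r_yy = 0.0738; r_yy = 0.0738 / 0.72 ≈ 0.10.

0.10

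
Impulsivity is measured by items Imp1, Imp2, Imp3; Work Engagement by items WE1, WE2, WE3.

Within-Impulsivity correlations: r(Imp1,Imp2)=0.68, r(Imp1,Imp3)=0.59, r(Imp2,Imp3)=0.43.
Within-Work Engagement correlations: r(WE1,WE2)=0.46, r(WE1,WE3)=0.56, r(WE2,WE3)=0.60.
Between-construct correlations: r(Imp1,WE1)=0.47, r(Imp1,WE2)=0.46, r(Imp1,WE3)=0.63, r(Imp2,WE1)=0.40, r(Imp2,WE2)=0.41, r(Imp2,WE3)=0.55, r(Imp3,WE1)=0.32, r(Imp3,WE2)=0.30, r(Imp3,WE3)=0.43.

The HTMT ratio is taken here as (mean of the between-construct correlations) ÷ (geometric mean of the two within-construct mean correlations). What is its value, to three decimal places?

Mean heterotrait r = 3.97/9 = 0.4411.
Mean within-Imp = 1.70/3 = 0.5667; mean within-WE = 1.62/3 = 0.5400.
Geometric mean = √(0.5667 × 0.5400) = 0.5532.
HTMT = 0.4411 / 0.5532 = 0.797.

0.797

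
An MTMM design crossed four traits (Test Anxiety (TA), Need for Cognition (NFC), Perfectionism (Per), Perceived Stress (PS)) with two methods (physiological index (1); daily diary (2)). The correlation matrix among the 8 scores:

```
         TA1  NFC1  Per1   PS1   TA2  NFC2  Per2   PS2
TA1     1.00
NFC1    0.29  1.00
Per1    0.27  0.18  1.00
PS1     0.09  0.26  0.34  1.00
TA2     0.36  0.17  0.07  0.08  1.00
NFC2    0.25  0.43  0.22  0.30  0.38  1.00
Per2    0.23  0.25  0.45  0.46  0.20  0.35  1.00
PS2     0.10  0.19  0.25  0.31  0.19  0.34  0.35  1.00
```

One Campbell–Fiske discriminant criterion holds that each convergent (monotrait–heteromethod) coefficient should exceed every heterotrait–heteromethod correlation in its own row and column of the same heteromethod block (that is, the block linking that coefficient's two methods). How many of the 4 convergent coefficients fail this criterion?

Each convergent coefficient versus the relevant comparison correlations:
TA (methods 1·2): 0.36 vs {0.25, 0.17, 0.23, 0.07, 0.10, 0.08} → pass.
NFC (methods 1·2): 0.43 vs {0.17, 0.25, 0.25, 0.22, 0.19, 0.30} → pass.
Per (methods 1·2): 0.45 vs {0.07, 0.23, 0.22, 0.25, 0.25, 0.46} → fail.
PS (methods 1·2): 0.31 vs {0.08, 0.10, 0.30, 0.19, 0.46, 0.25} → fail.
2 of 4 fail.

2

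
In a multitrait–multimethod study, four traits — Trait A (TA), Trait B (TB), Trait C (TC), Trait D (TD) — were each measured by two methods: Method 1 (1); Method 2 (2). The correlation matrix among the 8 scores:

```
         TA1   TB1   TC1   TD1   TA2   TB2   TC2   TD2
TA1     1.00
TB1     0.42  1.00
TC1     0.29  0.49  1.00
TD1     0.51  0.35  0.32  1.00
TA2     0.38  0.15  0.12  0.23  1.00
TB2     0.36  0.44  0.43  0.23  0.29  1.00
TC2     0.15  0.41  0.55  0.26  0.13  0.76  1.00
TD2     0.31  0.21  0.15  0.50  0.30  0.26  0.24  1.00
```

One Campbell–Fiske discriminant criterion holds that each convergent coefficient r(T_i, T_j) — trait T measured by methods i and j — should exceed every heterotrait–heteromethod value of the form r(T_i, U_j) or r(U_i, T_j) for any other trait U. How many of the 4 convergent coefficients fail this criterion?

0

Checking each validity diagonal entry against its comparison values:
TA (methods 1·2): 0.38 vs {0.36, 0.15, 0.15, 0.12, 0.31, 0.23} → pass.
TB (methods 1·2): 0.44 vs {0.15, 0.36, 0.41, 0.43, 0.21, 0.23} → pass.
TC (methods 1·2): 0.55 vs {0.12, 0.15, 0.43, 0.41, 0.15, 0.26} → pass.
TD (methods 1·2): 0.50 vs {0.23, 0.31, 0.23, 0.21, 0.26, 0.15} → pass.
0 of 4 fail.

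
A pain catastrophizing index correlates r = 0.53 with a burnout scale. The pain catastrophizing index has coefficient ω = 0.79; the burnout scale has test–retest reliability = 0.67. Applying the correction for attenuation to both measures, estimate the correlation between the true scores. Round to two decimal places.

0.73

r_true = r_obs / √(r_xx · r_yy) = 0.53 / √(0.79 × 0.67) = 0.53 / √0.5293 = 0.53 / 0.7275 ≈ 0.73.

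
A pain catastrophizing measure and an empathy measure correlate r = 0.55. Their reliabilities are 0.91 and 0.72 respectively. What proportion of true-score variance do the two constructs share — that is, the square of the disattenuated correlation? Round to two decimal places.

0.46

Disattenuated r = 0.55 / √(0.91 × 0.72) = 0.55 / 0.8094 = 0.6795.
Shared true-score variance = 0.6795² = 0.4617 ≈ 0.46.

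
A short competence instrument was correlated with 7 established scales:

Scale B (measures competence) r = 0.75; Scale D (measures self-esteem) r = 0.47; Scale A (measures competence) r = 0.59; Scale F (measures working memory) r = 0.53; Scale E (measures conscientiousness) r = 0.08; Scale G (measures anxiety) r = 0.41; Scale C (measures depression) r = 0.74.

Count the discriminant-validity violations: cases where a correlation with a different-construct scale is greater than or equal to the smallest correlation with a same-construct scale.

Convergent (same construct = competence): Scale B, Scale A.
Smallest convergent = 0.59. Discriminant values: 0.47, 0.53, 0.08, 0.41, 0.74; count ≥ 0.59 → 1.

1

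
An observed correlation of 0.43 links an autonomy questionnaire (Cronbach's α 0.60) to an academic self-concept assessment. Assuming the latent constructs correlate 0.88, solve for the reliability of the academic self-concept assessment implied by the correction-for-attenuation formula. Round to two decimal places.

0.40

r_true = r_obs / √(r_xx · r_yy) ⇒ 0.88 = 0.43 / √(0.60 · r_yy).
√(0.60 · r_yy) = 0.43 / 0.88 = 0.4886; 0.60 · r_yy = 0.2387; r_yy = 0.2387 / 0.60 ≈ 0.40.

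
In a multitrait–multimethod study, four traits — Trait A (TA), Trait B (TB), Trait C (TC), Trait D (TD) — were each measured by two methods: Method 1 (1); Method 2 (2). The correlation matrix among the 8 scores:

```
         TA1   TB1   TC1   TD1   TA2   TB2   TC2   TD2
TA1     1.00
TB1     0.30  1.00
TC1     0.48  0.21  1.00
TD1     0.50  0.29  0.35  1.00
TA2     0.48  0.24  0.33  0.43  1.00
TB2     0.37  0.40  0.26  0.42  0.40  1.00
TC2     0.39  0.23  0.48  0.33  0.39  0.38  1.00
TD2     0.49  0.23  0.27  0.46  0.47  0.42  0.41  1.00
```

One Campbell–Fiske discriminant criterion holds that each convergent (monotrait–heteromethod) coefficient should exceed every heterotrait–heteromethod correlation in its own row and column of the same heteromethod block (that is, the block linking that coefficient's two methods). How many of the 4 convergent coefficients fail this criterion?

Checking each validity diagonal entry against its comparison values:
TA (methods 1·2): 0.48 vs {0.37, 0.24, 0.39, 0.33, 0.49, 0.43} → fail.
TB (methods 1·2): 0.40 vs {0.24, 0.37, 0.23, 0.26, 0.23, 0.42} → fail.
TC (methods 1·2): 0.48 vs {0.33, 0.39, 0.26, 0.23, 0.27, 0.33} → pass.
TD (methods 1·2): 0.46 vs {0.43, 0.49, 0.42, 0.23, 0.33, 0.27} → fail.
3 of 4 fail.

3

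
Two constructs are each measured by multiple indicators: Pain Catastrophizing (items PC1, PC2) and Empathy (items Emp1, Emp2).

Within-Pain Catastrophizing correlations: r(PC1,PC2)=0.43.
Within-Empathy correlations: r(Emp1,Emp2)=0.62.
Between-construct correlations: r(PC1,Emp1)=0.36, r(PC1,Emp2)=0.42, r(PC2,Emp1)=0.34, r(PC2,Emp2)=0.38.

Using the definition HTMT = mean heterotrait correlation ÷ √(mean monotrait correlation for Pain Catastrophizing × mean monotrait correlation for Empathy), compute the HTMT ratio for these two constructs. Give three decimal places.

Mean between = 1.50/4 = 0.3750.
Mean within-PC = 0.43/1 = 0.4300; mean within-Emp = 0.62/1 = 0.6200.
Geometric mean = √(0.4300 × 0.6200) = 0.5163.
HTMT = 0.3750 / 0.5163 = 0.726.

0.726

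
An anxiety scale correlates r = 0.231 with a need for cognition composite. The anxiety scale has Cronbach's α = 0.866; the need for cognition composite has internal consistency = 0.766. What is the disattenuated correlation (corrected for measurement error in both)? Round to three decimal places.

r_true = r_obs / √(r_xx · r_yy) = 0.231 / √(0.866 × 0.766) = 0.231 / √0.663356 = 0.231 / 0.8145 ≈ 0.284.

0.284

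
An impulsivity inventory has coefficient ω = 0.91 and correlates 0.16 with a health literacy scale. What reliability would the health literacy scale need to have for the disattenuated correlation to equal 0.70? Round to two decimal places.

0.06

r_true = r_obs / √(r_xx · r_yy) ⇒ 0.70 = 0.16 / √(0.91 · r_yy).
√(0.91 · r_yy) = 0.16 / 0.70 = 0.2286; 0.91 · r_yy = 0.0523; r_yy = 0.0523 / 0.91 ≈ 0.06.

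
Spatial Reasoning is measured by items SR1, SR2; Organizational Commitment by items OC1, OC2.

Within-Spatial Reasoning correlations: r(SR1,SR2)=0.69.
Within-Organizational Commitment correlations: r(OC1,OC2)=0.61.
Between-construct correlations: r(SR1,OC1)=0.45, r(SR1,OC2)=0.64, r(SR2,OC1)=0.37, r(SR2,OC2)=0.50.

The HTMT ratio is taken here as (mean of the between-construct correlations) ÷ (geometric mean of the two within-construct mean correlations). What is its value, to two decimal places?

Between-construct mean = 1.96/4 = 0.4900.
Mean within-SR = 0.69/1 = 0.6900; mean within-OC = 0.61/1 = 0.6100.
Geometric mean = √(0.6900 × 0.6100) = 0.6488.
HTMT = 0.4900 / 0.6488 = 0.76.

0.76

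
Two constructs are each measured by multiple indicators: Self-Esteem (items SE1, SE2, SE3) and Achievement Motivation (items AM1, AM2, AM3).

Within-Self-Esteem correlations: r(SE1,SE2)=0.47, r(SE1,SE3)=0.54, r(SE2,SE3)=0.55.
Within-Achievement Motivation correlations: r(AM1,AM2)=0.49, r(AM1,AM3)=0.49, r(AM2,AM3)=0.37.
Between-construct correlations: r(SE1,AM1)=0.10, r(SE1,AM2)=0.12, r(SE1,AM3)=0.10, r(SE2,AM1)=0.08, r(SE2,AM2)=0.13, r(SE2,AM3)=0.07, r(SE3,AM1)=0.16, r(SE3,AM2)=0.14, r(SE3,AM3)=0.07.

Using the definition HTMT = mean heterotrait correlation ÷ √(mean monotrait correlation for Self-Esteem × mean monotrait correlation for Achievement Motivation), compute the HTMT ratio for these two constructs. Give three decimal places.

Mean heterotrait r = 0.97/9 = 0.1078.
Mean within-SE = 1.56/3 = 0.5200; mean within-AM = 1.35/3 = 0.4500.
Geometric mean = √(0.5200 × 0.4500) = 0.4837.
HTMT = 0.1078 / 0.4837 = 0.223.

0.223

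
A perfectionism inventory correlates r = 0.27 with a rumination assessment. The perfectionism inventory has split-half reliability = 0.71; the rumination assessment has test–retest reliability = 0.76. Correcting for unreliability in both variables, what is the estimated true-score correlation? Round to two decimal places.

r_true = r_obs / √(r_xx · r_yy) = 0.27 / √(0.71 × 0.76) = 0.27 / √0.5396 = 0.27 / 0.7346 ≈ 0.37.

0.37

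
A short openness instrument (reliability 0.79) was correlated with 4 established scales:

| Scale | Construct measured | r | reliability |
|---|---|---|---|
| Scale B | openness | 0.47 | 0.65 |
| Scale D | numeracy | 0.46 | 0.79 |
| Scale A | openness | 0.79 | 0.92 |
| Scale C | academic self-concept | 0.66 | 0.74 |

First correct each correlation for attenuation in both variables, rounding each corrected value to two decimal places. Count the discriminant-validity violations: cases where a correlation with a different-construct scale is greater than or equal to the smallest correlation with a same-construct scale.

1

Disattenuated r (r / √(r_scale · r_new)):
  Scale B (conv): 0.47 / √(0.65·0.79) = 0.66
  Scale D (disc): 0.46 / √(0.79·0.79) = 0.58
  Scale A (conv): 0.79 / √(0.92·0.79) = 0.93
  Scale C (disc): 0.66 / √(0.74·0.79) = 0.86
Smallest convergent = 0.66. Discriminant values: 0.58, 0.86; count ≥ 0.66 → 1.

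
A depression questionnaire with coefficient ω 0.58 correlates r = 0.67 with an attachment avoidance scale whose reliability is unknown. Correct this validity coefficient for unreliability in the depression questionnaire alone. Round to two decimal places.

Single correction: r_c = r_obs / √r_xx = 0.67 / √0.58 = 0.67 / 0.7616 ≈ 0.88.

0.88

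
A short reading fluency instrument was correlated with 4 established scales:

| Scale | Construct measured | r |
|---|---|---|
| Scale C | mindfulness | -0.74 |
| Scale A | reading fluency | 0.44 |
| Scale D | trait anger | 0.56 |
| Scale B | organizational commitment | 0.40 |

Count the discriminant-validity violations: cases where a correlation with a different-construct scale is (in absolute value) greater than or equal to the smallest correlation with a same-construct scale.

2

Convergent (same construct = reading fluency): Scale A.
Smallest convergent = 0.44. Discriminant |r|: 0.74, 0.56, 0.40; count ≥ 0.44 → 2.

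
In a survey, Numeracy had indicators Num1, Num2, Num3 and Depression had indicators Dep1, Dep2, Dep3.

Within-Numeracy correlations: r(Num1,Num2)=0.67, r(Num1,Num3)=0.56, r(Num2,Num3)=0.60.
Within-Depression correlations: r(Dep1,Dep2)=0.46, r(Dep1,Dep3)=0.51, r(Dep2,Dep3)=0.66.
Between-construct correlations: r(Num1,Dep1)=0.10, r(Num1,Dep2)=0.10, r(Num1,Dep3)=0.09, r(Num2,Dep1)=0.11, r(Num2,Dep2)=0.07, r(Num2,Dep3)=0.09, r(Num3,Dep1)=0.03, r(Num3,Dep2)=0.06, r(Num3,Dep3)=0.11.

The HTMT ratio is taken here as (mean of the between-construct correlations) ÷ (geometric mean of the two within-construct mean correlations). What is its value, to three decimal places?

0.147

Between-construct mean = 0.76/9 = 0.0844.
Mean within-Num = 1.83/3 = 0.6100; mean within-Dep = 1.63/3 = 0.5433.
Geometric mean = √(0.6100 × 0.5433) = 0.5757.
HTMT = 0.0844 / 0.5757 = 0.147.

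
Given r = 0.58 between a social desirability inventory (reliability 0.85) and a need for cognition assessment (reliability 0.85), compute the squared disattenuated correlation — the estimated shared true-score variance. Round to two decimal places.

0.47

Disattenuated r = 0.58 / √(0.85 × 0.85) = 0.58 / 0.8500 = 0.6824.
Shared true-score variance = 0.6824² = 0.4657 ≈ 0.47.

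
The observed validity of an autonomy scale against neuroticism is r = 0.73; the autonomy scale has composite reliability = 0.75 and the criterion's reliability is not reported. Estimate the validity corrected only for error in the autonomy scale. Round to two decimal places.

Single correction: r_c = r_obs / √r_xx = 0.73 / √0.75 = 0.73 / 0.8660 ≈ 0.84.

0.84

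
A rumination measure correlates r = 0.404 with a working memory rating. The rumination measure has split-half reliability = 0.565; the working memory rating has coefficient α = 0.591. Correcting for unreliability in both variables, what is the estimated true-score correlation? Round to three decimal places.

r_true = r_obs / √(r_xx · r_yy) = 0.404 / √(0.565 × 0.591) = 0.404 / √0.333915 = 0.404 / 0.5779 ≈ 0.699.

0.699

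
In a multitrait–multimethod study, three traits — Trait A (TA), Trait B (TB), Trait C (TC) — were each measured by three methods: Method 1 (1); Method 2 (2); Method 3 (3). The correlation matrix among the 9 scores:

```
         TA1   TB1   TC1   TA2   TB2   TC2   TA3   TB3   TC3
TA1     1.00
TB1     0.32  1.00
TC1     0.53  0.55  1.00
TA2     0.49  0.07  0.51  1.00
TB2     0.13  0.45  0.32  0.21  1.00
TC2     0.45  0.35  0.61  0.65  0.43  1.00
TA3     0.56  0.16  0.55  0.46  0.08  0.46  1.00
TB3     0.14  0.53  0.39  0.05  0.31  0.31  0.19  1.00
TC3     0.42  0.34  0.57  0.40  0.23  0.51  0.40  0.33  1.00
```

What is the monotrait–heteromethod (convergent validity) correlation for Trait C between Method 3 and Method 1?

Same trait (TC), different methods: r(TC3, TC1) = 0.57.

0.57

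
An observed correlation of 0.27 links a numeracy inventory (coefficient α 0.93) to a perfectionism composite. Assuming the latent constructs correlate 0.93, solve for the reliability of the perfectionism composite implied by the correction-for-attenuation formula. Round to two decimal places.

0.09

r_true = r_obs / √(r_xx · r_yy) ⇒ 0.93 = 0.27 / √(0.93 · r_yy).
√(0.93 · r_yy) = 0.27 / 0.93 = 0.2903; 0.93 · r_yy = 0.0843; r_yy = 0.0843 / 0.93 ≈ 0.09.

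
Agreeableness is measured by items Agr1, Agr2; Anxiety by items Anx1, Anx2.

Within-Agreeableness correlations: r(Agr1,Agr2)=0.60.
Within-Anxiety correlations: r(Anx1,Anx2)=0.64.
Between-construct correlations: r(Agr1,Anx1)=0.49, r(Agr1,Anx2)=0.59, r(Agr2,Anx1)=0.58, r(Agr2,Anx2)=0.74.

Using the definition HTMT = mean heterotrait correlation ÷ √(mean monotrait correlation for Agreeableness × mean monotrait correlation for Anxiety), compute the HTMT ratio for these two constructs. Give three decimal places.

Mean heterotrait r = 2.40/4 = 0.6000.
Mean within-Agr = 0.60/1 = 0.6000; mean within-Anx = 0.64/1 = 0.6400.
Geometric mean = √(0.6000 × 0.6400) = 0.6197.
HTMT = 0.6000 / 0.6197 = 0.968.

0.968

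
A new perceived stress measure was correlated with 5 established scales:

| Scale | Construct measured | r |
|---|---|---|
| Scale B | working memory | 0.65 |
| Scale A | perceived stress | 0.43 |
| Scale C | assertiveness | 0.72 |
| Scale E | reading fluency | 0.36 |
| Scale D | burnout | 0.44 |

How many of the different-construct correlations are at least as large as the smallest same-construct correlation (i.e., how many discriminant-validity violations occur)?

3

Convergent (same construct = perceived stress): Scale A.
Smallest convergent = 0.43. Discriminant values: 0.65, 0.72, 0.36, 0.44; count ≥ 0.43 → 3.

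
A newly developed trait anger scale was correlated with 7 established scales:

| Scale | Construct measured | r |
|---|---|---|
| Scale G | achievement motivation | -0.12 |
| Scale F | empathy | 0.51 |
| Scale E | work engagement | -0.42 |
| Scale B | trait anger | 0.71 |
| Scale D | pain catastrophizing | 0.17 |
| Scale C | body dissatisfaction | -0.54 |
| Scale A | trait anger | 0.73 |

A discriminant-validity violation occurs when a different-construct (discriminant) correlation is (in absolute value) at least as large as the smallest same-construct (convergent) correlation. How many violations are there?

0

Convergent (same construct = trait anger): Scale B, Scale A.
Smallest convergent = 0.71. Discriminant |r|: 0.12, 0.51, 0.42, 0.17, 0.54; count ≥ 0.71 → 0.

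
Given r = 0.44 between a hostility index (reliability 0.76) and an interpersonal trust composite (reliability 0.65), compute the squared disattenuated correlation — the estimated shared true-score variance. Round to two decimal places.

0.39

Disattenuated r = 0.44 / √(0.76 × 0.65) = 0.44 / 0.7029 = 0.6260.
Shared true-score variance = 0.6260² = 0.3919 ≈ 0.39.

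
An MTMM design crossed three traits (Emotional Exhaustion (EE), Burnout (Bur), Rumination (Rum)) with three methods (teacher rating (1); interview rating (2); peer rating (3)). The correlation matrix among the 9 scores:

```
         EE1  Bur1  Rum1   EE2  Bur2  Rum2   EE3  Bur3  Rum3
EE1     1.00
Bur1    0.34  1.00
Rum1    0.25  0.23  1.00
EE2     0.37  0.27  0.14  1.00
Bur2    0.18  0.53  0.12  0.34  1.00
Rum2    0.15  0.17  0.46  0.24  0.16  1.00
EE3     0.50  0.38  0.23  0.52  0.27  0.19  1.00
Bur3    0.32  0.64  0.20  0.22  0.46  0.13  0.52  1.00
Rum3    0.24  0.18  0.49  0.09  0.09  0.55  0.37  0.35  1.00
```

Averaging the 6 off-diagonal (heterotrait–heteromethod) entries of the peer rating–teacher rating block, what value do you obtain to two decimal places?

HTHM values (method 3 × method 1): 0.38, 0.23, 0.32, 0.20, 0.24, 0.18; mean = 1.55/6 = 0.26.

0.26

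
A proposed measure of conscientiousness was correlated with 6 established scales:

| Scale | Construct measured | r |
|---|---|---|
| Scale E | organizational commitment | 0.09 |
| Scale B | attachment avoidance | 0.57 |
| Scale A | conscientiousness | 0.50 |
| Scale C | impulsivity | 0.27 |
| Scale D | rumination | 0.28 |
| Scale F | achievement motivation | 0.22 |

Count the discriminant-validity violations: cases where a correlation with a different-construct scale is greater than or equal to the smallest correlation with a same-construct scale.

Convergent (same construct = conscientiousness): Scale A.
Smallest convergent = 0.50. Discriminant values: 0.09, 0.57, 0.27, 0.28, 0.22; count ≥ 0.50 → 1.

1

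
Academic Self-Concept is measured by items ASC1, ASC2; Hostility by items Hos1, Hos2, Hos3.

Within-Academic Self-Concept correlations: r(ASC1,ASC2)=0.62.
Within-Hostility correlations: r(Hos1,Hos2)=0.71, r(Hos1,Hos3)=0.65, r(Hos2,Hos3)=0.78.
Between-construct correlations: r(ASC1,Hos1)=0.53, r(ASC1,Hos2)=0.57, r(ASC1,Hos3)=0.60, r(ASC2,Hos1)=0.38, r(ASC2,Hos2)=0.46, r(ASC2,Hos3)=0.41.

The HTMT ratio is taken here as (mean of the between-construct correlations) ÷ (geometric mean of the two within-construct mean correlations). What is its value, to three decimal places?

0.739

Between-construct mean = 2.95/6 = 0.4917.
Mean within-ASC = 0.62/1 = 0.6200; mean within-Hos = 2.14/3 = 0.7133.
Geometric mean = √(0.6200 × 0.7133) = 0.6650.
HTMT = 0.4917 / 0.6650 = 0.739.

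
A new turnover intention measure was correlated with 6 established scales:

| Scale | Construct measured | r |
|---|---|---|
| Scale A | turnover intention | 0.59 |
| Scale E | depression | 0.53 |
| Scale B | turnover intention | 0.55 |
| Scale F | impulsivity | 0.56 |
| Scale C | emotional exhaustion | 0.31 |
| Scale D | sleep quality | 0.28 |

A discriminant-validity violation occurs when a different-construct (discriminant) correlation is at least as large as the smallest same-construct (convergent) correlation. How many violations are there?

1

Convergent (same construct = turnover intention): Scale A, Scale B.
Smallest convergent = 0.55. Discriminant values: 0.53, 0.56, 0.31, 0.28; count ≥ 0.55 → 1.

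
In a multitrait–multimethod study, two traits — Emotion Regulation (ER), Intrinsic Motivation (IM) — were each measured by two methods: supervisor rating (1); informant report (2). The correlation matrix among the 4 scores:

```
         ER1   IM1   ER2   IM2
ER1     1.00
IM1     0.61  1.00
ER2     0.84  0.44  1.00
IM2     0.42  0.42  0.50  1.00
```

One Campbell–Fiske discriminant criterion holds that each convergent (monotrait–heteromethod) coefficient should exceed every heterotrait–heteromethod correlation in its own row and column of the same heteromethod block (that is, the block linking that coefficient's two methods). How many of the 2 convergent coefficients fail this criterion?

Checking each validity diagonal entry against its comparison values:
ER (methods 1·2): 0.84 vs {0.42, 0.44} → pass.
IM (methods 1·2): 0.42 vs {0.44, 0.42} → fail.
1 of 2 fail.

1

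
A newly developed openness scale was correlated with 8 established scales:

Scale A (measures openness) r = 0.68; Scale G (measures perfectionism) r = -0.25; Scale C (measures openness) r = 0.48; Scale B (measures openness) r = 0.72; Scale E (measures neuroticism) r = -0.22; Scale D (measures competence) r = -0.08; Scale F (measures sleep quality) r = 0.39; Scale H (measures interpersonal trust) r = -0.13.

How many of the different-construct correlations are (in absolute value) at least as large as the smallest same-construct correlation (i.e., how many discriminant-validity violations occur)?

0

Convergent (same construct = openness): Scale A, Scale C, Scale B.
Smallest convergent = 0.48. Discriminant |r|: 0.25, 0.22, 0.08, 0.39, 0.13; count ≥ 0.48 → 0.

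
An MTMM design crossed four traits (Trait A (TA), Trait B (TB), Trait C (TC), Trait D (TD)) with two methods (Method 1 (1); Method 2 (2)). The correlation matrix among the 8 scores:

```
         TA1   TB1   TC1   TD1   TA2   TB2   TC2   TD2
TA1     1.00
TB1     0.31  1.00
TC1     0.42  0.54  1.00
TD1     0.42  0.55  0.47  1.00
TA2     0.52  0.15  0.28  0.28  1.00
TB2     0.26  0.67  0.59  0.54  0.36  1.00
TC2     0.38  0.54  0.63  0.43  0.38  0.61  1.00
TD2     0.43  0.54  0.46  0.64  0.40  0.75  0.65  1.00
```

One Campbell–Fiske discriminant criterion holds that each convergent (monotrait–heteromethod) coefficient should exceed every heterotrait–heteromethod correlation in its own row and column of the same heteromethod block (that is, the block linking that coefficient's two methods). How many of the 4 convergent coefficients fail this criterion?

Convergent coefficients and their comparison sets:
TA (methods 1·2): 0.52 vs {0.26, 0.15, 0.38, 0.28, 0.43, 0.28} → pass.
TB (methods 1·2): 0.67 vs {0.15, 0.26, 0.54, 0.59, 0.54, 0.54} → pass.
TC (methods 1·2): 0.63 vs {0.28, 0.38, 0.59, 0.54, 0.46, 0.43} → pass.
TD (methods 1·2): 0.64 vs {0.28, 0.43, 0.54, 0.54, 0.43, 0.46} → pass.
0 of 4 fail.

0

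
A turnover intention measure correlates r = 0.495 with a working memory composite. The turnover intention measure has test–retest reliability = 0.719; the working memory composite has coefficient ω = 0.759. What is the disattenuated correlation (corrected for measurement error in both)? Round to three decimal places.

r_true = r_obs / √(r_xx · r_yy) = 0.495 / √(0.719 × 0.759) = 0.495 / √0.545721 = 0.495 / 0.7387 ≈ 0.670.

0.670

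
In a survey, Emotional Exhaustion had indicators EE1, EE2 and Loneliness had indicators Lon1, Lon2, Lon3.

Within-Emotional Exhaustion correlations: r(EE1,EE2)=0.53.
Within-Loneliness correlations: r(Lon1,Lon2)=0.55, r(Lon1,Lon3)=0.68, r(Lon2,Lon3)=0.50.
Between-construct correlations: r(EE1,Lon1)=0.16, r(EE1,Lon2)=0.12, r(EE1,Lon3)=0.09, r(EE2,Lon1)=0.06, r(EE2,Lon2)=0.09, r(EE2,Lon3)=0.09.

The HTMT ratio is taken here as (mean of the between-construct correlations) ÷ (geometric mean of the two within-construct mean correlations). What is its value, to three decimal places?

Between-construct mean = 0.61/6 = 0.1017.
Mean within-EE = 0.53/1 = 0.5300; mean within-Lon = 1.73/3 = 0.5767.
Geometric mean = √(0.5300 × 0.5767) = 0.5529.
HTMT = 0.1017 / 0.5529 = 0.184.

0.184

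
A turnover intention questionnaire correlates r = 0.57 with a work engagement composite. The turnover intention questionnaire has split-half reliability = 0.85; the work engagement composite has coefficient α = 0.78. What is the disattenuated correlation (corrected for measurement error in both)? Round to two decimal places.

0.70

r_true = r_obs / √(r_xx · r_yy) = 0.57 / √(0.85 × 0.78) = 0.57 / √0.6630 = 0.57 / 0.8142 ≈ 0.70.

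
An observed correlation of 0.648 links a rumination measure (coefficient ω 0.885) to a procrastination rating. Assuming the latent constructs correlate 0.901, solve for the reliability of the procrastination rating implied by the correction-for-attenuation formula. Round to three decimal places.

0.584

r_true = r_obs / √(r_xx · r_yy) ⇒ 0.901 = 0.648 / √(0.885 · r_yy).
√(0.885 · r_yy) = 0.648 / 0.901 = 0.7192; 0.885 · r_yy = 0.5172; r_yy = 0.5172 / 0.885 ≈ 0.584.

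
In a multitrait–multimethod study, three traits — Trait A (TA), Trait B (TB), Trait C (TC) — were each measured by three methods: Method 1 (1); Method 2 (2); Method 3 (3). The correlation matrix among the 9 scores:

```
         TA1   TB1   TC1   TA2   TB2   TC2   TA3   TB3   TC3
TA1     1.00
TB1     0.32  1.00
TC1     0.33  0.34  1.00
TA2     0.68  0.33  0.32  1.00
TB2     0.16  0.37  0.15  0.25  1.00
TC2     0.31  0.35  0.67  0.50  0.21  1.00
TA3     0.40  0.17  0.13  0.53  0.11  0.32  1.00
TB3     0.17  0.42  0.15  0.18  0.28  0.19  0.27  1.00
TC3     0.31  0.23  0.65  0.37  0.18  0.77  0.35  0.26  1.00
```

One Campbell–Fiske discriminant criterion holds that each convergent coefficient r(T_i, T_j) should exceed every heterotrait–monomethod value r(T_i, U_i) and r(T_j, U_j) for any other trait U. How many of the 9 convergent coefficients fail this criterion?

0

Convergent coefficients and their comparison sets:
TA (methods 1·2): 0.68 vs {0.32, 0.25, 0.33, 0.50} → pass.
TA (methods 1·3): 0.40 vs {0.32, 0.27, 0.33, 0.35} → pass.
TA (methods 2·3): 0.53 vs {0.25, 0.27, 0.50, 0.35} → pass.
TB (methods 1·2): 0.37 vs {0.32, 0.25, 0.34, 0.21} → pass.
TB (methods 1·3): 0.42 vs {0.32, 0.27, 0.34, 0.26} → pass.
TB (methods 2·3): 0.28 vs {0.25, 0.27, 0.21, 0.26} → pass.
TC (methods 1·2): 0.67 vs {0.33, 0.50, 0.34, 0.21} → pass.
TC (methods 1·3): 0.65 vs {0.33, 0.35, 0.34, 0.26} → pass.
TC (methods 2·3): 0.77 vs {0.50, 0.35, 0.21, 0.26} → pass.
0 of 9 fail.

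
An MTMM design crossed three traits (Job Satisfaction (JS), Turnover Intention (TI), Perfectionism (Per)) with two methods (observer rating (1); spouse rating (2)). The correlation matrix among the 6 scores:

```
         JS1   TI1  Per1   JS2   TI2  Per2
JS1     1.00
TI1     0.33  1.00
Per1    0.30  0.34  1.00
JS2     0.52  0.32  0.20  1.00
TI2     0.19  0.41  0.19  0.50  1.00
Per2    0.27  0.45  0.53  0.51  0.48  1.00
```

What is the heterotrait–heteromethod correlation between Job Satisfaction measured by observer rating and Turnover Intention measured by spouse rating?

0.19

Different traits and methods: r(JS1, TI2) = 0.19.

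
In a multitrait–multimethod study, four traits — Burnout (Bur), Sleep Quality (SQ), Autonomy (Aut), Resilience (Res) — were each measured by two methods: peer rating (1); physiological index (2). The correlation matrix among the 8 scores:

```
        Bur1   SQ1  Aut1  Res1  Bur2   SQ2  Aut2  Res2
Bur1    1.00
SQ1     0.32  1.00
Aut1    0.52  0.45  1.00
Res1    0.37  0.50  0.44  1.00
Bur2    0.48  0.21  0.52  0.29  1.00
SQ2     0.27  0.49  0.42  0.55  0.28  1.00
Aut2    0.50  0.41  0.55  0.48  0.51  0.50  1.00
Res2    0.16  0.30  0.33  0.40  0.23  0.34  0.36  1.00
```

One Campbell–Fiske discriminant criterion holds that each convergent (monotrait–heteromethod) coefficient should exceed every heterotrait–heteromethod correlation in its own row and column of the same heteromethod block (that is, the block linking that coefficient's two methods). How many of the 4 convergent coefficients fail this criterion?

Each convergent coefficient versus the relevant comparison correlations:
Bur (methods 1·2): 0.48 vs {0.27, 0.21, 0.50, 0.52, 0.16, 0.29} → fail.
SQ (methods 1·2): 0.49 vs {0.21, 0.27, 0.41, 0.42, 0.30, 0.55} → fail.
Aut (methods 1·2): 0.55 vs {0.52, 0.50, 0.42, 0.41, 0.33, 0.48} → pass.
Res (methods 1·2): 0.40 vs {0.29, 0.16, 0.55, 0.30, 0.48, 0.33} → fail.
3 of 4 fail.

3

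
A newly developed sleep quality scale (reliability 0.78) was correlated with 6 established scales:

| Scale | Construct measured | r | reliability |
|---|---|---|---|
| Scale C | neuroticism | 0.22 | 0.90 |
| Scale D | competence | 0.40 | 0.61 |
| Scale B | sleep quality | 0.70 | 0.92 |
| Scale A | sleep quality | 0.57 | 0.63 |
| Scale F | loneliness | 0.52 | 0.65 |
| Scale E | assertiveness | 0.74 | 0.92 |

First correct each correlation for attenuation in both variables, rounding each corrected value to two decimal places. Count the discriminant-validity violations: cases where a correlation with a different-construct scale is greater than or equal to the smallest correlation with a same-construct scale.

Disattenuated r (r / √(r_scale · r_new)):
  Scale C (disc): 0.22 / √(0.90·0.78) = 0.26
  Scale D (disc): 0.40 / √(0.61·0.78) = 0.58
  Scale B (conv): 0.70 / √(0.92·0.78) = 0.83
  Scale A (conv): 0.57 / √(0.63·0.78) = 0.81
  Scale F (disc): 0.52 / √(0.65·0.78) = 0.73
  Scale E (disc): 0.74 / √(0.92·0.78) = 0.87
Smallest convergent = 0.81. Discriminant values: 0.26, 0.58, 0.73, 0.87; count ≥ 0.81 → 1.

1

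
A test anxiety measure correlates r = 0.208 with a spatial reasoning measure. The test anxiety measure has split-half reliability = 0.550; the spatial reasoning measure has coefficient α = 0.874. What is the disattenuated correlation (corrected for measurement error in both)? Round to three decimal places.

r_true = r_obs / √(r_xx · r_yy) = 0.208 / √(0.550 × 0.874) = 0.208 / √0.480700 = 0.208 / 0.6933 ≈ 0.300.

0.300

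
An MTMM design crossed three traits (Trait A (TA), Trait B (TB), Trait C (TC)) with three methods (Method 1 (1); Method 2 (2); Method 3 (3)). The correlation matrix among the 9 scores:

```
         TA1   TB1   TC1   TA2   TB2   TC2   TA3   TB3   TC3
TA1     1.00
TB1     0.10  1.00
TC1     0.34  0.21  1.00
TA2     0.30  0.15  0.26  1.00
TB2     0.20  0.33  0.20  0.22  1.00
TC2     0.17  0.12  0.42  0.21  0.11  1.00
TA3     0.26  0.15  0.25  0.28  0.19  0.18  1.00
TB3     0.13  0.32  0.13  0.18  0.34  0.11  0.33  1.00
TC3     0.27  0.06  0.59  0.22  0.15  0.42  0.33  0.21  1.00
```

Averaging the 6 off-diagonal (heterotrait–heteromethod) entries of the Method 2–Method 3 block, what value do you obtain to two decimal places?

0.17

HTHM values (method 2 × method 3): 0.18, 0.22, 0.19, 0.15, 0.18, 0.11; mean = 1.03/6 = 0.17.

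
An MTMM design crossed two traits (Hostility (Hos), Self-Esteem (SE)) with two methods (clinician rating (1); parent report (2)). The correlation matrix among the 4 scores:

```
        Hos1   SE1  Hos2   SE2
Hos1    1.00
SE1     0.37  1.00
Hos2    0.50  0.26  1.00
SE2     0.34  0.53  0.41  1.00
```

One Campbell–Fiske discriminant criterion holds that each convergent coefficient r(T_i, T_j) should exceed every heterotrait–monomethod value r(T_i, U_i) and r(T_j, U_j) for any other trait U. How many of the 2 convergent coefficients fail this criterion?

Checking each validity diagonal entry against its comparison values:
Hos (methods 1·2): 0.50 vs {0.37, 0.41} → pass.
SE (methods 1·2): 0.53 vs {0.37, 0.41} → pass.
0 of 2 fail.

0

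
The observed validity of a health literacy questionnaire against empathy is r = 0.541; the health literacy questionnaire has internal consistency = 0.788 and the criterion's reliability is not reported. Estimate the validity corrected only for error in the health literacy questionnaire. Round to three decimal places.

Single correction: r_c = r_obs / √r_xx = 0.541 / √0.788 = 0.541 / 0.8877 ≈ 0.609.

0.609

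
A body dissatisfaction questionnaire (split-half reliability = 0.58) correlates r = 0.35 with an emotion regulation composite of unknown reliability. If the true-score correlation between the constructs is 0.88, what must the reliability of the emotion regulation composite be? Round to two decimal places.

0.27

r_true = r_obs / √(r_xx · r_yy) ⇒ 0.88 = 0.35 / √(0.58 · r_yy).
√(0.58 · r_yy) = 0.35 / 0.88 = 0.3977; 0.58 · r_yy = 0.1582; r_yy = 0.1582 / 0.58 ≈ 0.27.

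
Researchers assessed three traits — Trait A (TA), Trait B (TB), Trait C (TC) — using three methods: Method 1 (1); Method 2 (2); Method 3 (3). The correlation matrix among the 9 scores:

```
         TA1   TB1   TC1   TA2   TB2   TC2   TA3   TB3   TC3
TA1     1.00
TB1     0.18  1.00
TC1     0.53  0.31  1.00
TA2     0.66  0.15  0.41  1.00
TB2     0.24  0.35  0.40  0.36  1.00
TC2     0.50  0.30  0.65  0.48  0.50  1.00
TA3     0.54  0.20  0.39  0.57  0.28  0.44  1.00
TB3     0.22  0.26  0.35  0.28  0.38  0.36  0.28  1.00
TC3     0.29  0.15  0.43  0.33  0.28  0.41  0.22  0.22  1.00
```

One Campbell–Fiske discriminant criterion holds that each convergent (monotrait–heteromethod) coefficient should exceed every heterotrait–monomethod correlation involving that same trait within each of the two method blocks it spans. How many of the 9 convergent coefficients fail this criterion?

5

Convergent coefficients and their comparison sets:
TA (methods 1·2): 0.66 vs {0.18, 0.36, 0.53, 0.48} → pass.
TA (methods 1·3): 0.54 vs {0.18, 0.28, 0.53, 0.22} → pass.
TA (methods 2·3): 0.57 vs {0.36, 0.28, 0.48, 0.22} → pass.
TB (methods 1·2): 0.35 vs {0.18, 0.36, 0.31, 0.50} → fail.
TB (methods 1·3): 0.26 vs {0.18, 0.28, 0.31, 0.22} → fail.
TB (methods 2·3): 0.38 vs {0.36, 0.28, 0.50, 0.22} → fail.
TC (methods 1·2): 0.65 vs {0.53, 0.48, 0.31, 0.50} → pass.
TC (methods 1·3): 0.43 vs {0.53, 0.22, 0.31, 0.22} → fail.
TC (methods 2·3): 0.41 vs {0.48, 0.22, 0.50, 0.22} → fail.
5 of 9 fail.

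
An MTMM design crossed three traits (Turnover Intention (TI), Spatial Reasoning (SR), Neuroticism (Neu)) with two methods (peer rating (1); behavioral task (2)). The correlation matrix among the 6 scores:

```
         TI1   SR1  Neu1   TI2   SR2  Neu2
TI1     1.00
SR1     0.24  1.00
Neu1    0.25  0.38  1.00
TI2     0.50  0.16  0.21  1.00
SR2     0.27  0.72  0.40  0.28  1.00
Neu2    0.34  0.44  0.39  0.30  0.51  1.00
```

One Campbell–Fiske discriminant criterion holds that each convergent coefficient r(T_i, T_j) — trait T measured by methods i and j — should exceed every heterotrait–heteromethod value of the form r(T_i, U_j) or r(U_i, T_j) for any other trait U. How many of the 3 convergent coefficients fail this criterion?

Convergent coefficients and their comparison sets:
TI (methods 1·2): 0.50 vs {0.27, 0.16, 0.34, 0.21} → pass.
SR (methods 1·2): 0.72 vs {0.16, 0.27, 0.44, 0.40} → pass.
Neu (methods 1·2): 0.39 vs {0.21, 0.34, 0.40, 0.44} → fail.
1 of 3 fail.

1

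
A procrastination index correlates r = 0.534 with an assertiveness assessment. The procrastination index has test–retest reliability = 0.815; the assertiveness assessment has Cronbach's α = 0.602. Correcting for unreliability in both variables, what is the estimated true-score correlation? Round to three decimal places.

r_true = r_obs / √(r_xx · r_yy) = 0.534 / √(0.815 × 0.602) = 0.534 / √0.490630 = 0.534 / 0.7004 ≈ 0.762.

0.762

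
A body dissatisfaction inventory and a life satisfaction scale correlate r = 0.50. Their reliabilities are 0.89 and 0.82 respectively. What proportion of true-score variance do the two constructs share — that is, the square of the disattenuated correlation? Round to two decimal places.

Disattenuated r = 0.50 / √(0.89 × 0.82) = 0.50 / 0.8543 = 0.5853.
Shared true-score variance = 0.5853² = 0.3426 ≈ 0.34.

0.34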